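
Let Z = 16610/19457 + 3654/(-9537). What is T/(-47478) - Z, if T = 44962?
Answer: -2081448590039/1468347429417 ≈ -1.4175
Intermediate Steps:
Z = 29104564/61853803 (Z = 16610*(1/19457) + 3654*(-1/9537) = 16610/19457 - 1218/3179 = 29104564/61853803 ≈ 0.47054)
T/(-47478) - Z = 44962/(-47478) - 1*29104564/61853803 = 44962*(-1/47478) - 29104564/61853803 = -22481/23739 - 29104564/61853803 = -2081448590039/1468347429417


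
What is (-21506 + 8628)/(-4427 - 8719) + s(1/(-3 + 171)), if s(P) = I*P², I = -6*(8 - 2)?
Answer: 720229/736176 ≈ 0.97834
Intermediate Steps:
I = -36 (I = -6*6 = -36)
s(P) = -36*P²
(-21506 + 8628)/(-4427 - 8719) + s(1/(-3 + 171)) = (-21506 + 8628)/(-4427 - 8719) - 36/(-3 + 171)² = -12878/(-13146) - 36*(1/168)² = -12878*(-1/13146) - 36*(1/168)² = 6439/6573 - 36*1/28224 = 6439/6573 - 1/784 = 720229/736176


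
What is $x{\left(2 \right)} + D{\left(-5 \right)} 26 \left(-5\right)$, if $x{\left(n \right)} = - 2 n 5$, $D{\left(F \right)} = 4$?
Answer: $-540$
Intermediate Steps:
$x{\left(n \right)} = - 10 n$
$x{\left(2 \right)} + D{\left(-5 \right)} 26 \left(-5\right) = \left(-10\right) 2 + 4 \cdot 26 \left(-5\right) = -20 + 4 \left(-130\right) = -20 - 520 = -540$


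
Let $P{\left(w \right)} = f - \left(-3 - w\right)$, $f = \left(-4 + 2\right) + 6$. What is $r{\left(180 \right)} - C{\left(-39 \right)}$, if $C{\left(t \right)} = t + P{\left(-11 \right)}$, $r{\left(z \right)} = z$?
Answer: $223$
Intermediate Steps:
$f = 4$ ($f = -2 + 6 = 4$)
$P{\left(w \right)} = 7 + w$ ($P{\left(w \right)} = 4 - \left(-3 - w\right) = 4 + \left(3 + w\right) = 7 + w$)
$C{\left(t \right)} = -4 + t$ ($C{\left(t \right)} = t + \left(7 - 11\right) = t - 4 = -4 + t$)
$r{\left(180 \right)} - C{\left(-39 \right)} = 180 - \left(-4 - 39\right) = 180 - -43 = 180 + 43 = 223$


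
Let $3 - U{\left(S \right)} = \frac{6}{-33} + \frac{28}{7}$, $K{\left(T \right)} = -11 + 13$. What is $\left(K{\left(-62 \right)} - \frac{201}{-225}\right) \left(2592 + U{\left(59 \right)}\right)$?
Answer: $\frac{2061717}{275} \approx 7497.2$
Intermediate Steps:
$K{\left(T \right)} = 2$
$U{\left(S \right)} = - \frac{9}{11}$ ($U{\left(S \right)} = 3 - \left(\frac{6}{-33} + \frac{28}{7}\right) = 3 - \left(6 \left(- \frac{1}{33}\right) + 28 \cdot \frac{1}{7}\right) = 3 - \left(- \frac{2}{11} + 4\right) = 3 - \frac{42}{11} = - \frac{9}{11}$)
$\left(K{\left(-62 \right)} - \frac{201}{-225}\right) \left(2592 + U{\left(59 \right)}\right) = \left(2 - \frac{201}{-225}\right) \left(2592 - \frac{9}{11}\right) = \left(2 - - \frac{67}{75}\right) \frac{28503}{11} = \left(2 + \frac{67}{75}\right) \frac{28503}{11} = \frac{217}{75} \cdot \frac{28503}{11} = \frac{2061717}{275}$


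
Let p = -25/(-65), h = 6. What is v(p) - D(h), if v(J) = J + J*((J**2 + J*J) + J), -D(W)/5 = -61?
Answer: -668665/2197 ≈ -304.35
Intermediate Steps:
D(W) = 305 (D(W) = -5*(-61) = 305)
p = 5/13 (p = -25*(-1/65) = 5/13 ≈ 0.38462)
v(J) = J + J*(J + 2*J**2) (v(J) = J + J*((J**2 + J**2) + J) = J + J*(2*J**2 + J) = J + J*(J + 2*J**2))
v(p) - D(h) = 5*(1 + 5/13 + 2*(5/13)**2)/13 - 1*305 = 5*(1 + 5/13 + 2*(25/169))/13 - 305 = 5*(1 + 5/13 + 50/169)/13 - 305 = (5/13)*(284/169) - 305 = 1420/2197 - 305 = -668665/2197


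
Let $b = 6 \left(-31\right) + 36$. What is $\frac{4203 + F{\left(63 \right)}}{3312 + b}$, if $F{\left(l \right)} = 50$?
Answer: $\frac{4253}{3162} \approx 1.345$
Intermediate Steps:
$b = -150$ ($b = -186 + 36 = -150$)
$\frac{4203 + F{\left(63 \right)}}{3312 + b} = \frac{4203 + 50}{3312 - 150} = \frac{4253}{3162}$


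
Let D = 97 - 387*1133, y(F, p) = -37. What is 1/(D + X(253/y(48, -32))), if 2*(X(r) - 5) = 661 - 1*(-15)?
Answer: -1/438031 ≈ -2.2829e-6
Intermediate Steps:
X(r) = 343 (X(r) = 5 + (661 - 1*(-15))/2 = 5 + (661 + 15)/2 = 5 + (½)*676 = 5 + 338 = 343)
D = -438374 (D = 97 - 438471 = -438374)
1/(D + X(253/y(48, -32))) = 1/(-438374 + 343) = 1/(-438031) = -1/438031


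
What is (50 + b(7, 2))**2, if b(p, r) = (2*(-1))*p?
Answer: 1296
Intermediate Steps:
b(p, r) = -2*p
(50 + b(7, 2))**2 = (50 - 2*7)**2 = (50 - 14)**2 = 36**2 = 1296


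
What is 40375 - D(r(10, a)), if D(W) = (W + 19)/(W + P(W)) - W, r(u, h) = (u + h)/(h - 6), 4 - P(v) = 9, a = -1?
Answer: 3108993/77 ≈ 40377.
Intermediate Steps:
P(v) = -5 (P(v) = 4 - 1*9 = 4 - 9 = -5)
r(u, h) = (h + u)/(-6 + h)
D(W) = -W + (19 + W)/(-5 + W) (D(W) = (W + 19)/(W - 5) - W = (19 + W)/(-5 + W) - W = -W + (19 + W)/(-5 + W))
40375 - D(r(10, a)) = 40375 - (19 - ((-1 + 10)/(-6 - 1))**2 + 6*((-1 + 10)/(-6 - 1)))/(-5 + (-1 + 10)/(-6 - 1)) = 40375 - (19 - (9/(-7))**2 + 6*(9/(-7)))/(-5 + 9/(-7)) = 40375 - (19 - (-1/7*9)**2 + 6*(-1/7*9))/(-5 - 1/7*9) = 40375 - (19 - (-9/7)**2 + 6*(-9/7))/(-5 - 9/7) = 40375 - (19 - 1*81/49 - 54/7)/(-44/7) = 40375 - (-7)*(19 - 81/49 - 54/7)/44 = 40375 - (-7)*472/(44*49) = 40375 - 1*(-118/77) = 40375 + 118/77 = 3108993/77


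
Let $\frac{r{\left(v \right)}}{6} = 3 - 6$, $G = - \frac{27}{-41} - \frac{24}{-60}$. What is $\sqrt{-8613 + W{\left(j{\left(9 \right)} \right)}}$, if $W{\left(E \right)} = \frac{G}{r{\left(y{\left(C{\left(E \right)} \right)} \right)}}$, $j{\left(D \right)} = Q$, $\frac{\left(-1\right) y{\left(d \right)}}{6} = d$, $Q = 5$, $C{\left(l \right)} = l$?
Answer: $\frac{i \sqrt{13030696670}}{1230} \approx 92.807 i$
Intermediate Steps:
$y{\left(d \right)} = - 6 d$
$j{\left(D \right)} = 5$
$G = \frac{217}{205}$ ($G = \left(-27\right) \left(- \frac{1}{41}\right) - - \frac{2}{5} = \frac{27}{41} + \frac{2}{5} = \frac{217}{205} \approx 1.0585$)
$r{\left(v \right)} = -18$ ($r{\left(v \right)} = 6 \left(3 - 6\right) = 6 \left(-3\right) = -18$)
$W{\left(E \right)} = - \frac{217}{3690}$ ($W{\left(E \right)} = \frac{217}{205 \left(-18\right)} = \frac{217}{205} \left(- \frac{1}{18}\right) = - \frac{217}{3690}$)
$\sqrt{-8613 + W{\left(j{\left(9 \right)} \right)}} = \sqrt{-8613 - \frac{217}{3690}} = \sqrt{- \frac{31782187}{3690}} = \frac{i \sqrt{13030696670}}{1230}$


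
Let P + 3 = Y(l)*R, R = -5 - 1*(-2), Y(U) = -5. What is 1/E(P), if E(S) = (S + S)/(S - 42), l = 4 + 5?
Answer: -5/4 ≈ -1.2500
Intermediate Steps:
l = 9
R = -3 (R = -5 + 2 = -3)
P = 12 (P = -3 - 5*(-3) = -3 + 15 = 12)
E(S) = 2*S/(-42 + S) (E(S) = (2*S)/(-42 + S) = 2*S/(-42 + S))
1/E(P) = 1/(2*12/(-42 + 12)) = 1/(2*12/(-30)) = 1/(2*12*(-1/30)) = 1/(-⅘) = -5/4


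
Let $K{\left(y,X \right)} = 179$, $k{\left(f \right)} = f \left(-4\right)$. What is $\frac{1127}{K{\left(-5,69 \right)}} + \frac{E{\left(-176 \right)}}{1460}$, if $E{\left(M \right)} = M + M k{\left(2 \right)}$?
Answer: $\frac{466487}{65335} \approx 7.1399$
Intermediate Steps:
$k{\left(f \right)} = - 4 f$
$E{\left(M \right)} = - 7 M$ ($E{\left(M \right)} = M + M \left(\left(-4\right) 2\right) = M + M \left(-8\right) = M - 8 M = - 7 M$)
$\frac{1127}{K{\left(-5,69 \right)}} + \frac{E{\left(-176 \right)}}{1460} = \frac{1127}{179} + \frac{\left(-7\right) \left(-176\right)}{1460} = 1127 \cdot \frac{1}{179} + 1232 \cdot \frac{1}{1460} = \frac{1127}{179} + \frac{308}{365} = \frac{466487}{65335}$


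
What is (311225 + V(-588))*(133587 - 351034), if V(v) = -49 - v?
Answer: -67792146508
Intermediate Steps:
(311225 + V(-588))*(133587 - 351034) = (311225 + (-49 - 1*(-588)))*(133587 - 351034) = (311225 + (-49 + 588))*(-217447) = (311225 + 539)*(-217447) = 311764*(-217447) = -67792146508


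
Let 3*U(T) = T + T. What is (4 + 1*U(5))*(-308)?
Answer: -6776/3 ≈ -2258.7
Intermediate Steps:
U(T) = 2*T/3 (U(T) = (T + T)/3 = (2*T)/3 = 2*T/3)
(4 + 1*U(5))*(-308) = (4 + 1*((2/3)*5))*(-308) = (4 + 1*(10/3))*(-308) = (4 + 10/3)*(-308) = (22/3)*(-308) = -6776/3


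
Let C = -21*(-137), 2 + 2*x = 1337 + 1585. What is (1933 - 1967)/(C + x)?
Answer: -34/4337 ≈ -0.0078395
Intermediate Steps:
x = 1460 (x = -1 + (1337 + 1585)/2 = -1 + (½)*2922 = -1 + 1461 = 1460)
C = 2877
(1933 - 1967)/(C + x) = (1933 - 1967)/(2877 + 1460) = -34/4337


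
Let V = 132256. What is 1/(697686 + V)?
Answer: 1/829942 ≈ 1.2049e-6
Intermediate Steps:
1/(697686 + V) = 1/(697686 + 132256) = 1/829942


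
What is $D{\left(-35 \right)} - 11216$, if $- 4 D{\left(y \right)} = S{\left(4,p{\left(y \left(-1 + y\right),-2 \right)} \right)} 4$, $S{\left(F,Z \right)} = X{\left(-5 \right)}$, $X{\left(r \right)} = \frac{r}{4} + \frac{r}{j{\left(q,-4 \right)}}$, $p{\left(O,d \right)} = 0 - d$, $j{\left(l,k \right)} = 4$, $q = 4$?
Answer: $- \frac{22427}{2} \approx -11214.0$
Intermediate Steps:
$p{\left(O,d \right)} = - d$
$X{\left(r \right)} = \frac{r}{2}$ ($X{\left(r \right)} = \frac{r}{4} + \frac{r}{4} = \frac{r}{2}$)
$S{\left(F,Z \right)} = - \frac{5}{2}$ ($S{\left(F,Z \right)} = \frac{1}{2} \left(-5\right) = - \frac{5}{2}$)
$D{\left(y \right)} = \frac{5}{2}$ ($D{\left(y \right)} = - \frac{\left(- \frac{5}{2}\right) 4}{4} = \left(- \frac{1}{4}\right) \left(-10\right) = \frac{5}{2}$)
$D{\left(-35 \right)} - 11216 = \frac{5}{2} - 11216 = - \frac{22427}{2}$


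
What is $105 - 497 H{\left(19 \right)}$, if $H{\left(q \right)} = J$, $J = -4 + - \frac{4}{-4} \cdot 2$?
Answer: $1099$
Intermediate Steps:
$J = -2$ ($J = -4 + \left(-4\right) \left(- \frac{1}{4}\right) 2 = -4 + 1 \cdot 2 = -4 + 2 = -2$)
$H{\left(q \right)} = -2$
$105 - 497 H{\left(19 \right)} = 105 - -994 = 105 + 994 = 1099$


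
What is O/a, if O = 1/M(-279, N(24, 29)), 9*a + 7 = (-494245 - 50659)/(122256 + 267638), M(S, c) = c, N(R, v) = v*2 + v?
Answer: -584841/47475349 ≈ -0.012319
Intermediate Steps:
N(R, v) = 3*v (N(R, v) = 2*v + v = 3*v)
a = -1637081/1754523 (a = -7/9 + ((-494245 - 50659)/(122256 + 267638))/9 = -7/9 + (-544904/389894)/9 = -7/9 + (-544904*1/389894)/9 = -7/9 + (⅑)*(-272452/194947) = -7/9 - 272452/1754523 = -1637081/1754523 ≈ -0.93306)
O = 1/87 (O = 1/(3*29) = 1/87 ≈ 0.011494)
O/a = 1/(87*(-1637081/1754523)) = (1/87)*(-1754523/1637081) = -584841/47475349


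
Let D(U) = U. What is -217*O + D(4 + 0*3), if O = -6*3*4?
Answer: 15628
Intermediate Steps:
O = -72 (O = -18*4 = -72)
-217*O + D(4 + 0*3) = -217*(-72) + (4 + 0*3) = 15624 + (4 + 0) = 15624 + 4 = 15628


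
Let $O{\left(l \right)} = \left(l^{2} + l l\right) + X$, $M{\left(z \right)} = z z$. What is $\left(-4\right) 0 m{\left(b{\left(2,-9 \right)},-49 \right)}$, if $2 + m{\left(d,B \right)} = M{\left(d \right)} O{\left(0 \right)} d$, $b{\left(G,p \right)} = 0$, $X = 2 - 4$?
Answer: $0$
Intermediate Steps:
$X = -2$ ($X = 2 - 4 = -2$)
$M{\left(z \right)} = z^{2}$
$O{\left(l \right)} = -2 + 2 l^{2}$ ($O{\left(l \right)} = \left(l^{2} + l l\right) - 2 = \left(l^{2} + l^{2}\right) - 2 = 2 l^{2} - 2 = -2 + 2 l^{2}$)
$m{\left(d,B \right)} = -2 - 2 d^{3}$ ($m{\left(d,B \right)} = -2 + d^{2} \left(-2 + 2 \cdot 0^{2}\right) d = -2 + d^{2} \left(-2 + 2 \cdot 0\right) d = -2 + d^{2} \left(-2 + 0\right) d = -2 + d^{2} \left(-2\right) d = -2 + - 2 d^{2} d = -2 - 2 d^{3}$)
$\left(-4\right) 0 m{\left(b{\left(2,-9 \right)},-49 \right)} = \left(-4\right) 0 \left(-2 - 2 \cdot 0^{3}\right) = 0 \left(-2 - 0\right) = 0 \left(-2 + 0\right) = 0 \left(-2\right) = 0$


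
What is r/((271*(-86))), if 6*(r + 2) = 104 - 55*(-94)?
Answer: -877/23306 ≈ -0.037630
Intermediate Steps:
r = 877 (r = -2 + (104 - 55*(-94))/6 = -2 + (104 + 5170)/6 = -2 + (⅙)*5274 = -2 + 879 = 877)
r/((271*(-86))) = 877/((271*(-86))) = 877/(-23306) = 877*(-1/23306) = -877/23306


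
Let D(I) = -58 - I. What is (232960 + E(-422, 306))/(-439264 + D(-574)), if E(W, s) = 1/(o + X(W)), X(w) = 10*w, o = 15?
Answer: -979596799/1844935340 ≈ -0.53097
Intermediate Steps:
E(W, s) = 1/(15 + 10*W)
(232960 + E(-422, 306))/(-439264 + D(-574)) = (232960 + 1/(5*(3 + 2*(-422))))/(-439264 + (-58 - 1*(-574))) = (232960 + 1/(5*(3 - 844)))/(-439264 + (-58 + 574)) = (232960 + (1/5)/(-841))/(-439264 + 516) = (232960 + (1/5)*(-1/841))/(-438748) = (232960 - 1/4205)*(-1/438748) = (979596799/4205)*(-1/438748) = -979596799/1844935340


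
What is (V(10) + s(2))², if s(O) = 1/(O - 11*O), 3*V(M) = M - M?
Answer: 1/400 ≈ 0.0025000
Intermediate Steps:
V(M) = 0 (V(M) = (M - M)/3 = (⅓)*0 = 0)
s(O) = -1/(10*O) (s(O) = 1/(-10*O) = -1/(10*O))
(V(10) + s(2))² = (0 - ⅒/2)² = (0 - ⅒*½)² = (0 - 1/20)² = (-1/20)² = 1/400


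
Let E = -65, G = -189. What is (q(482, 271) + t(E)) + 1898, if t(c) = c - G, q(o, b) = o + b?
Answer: 2775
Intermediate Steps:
q(o, b) = b + o
t(c) = 189 + c (t(c) = c - 1*(-189) = c + 189 = 189 + c)
(q(482, 271) + t(E)) + 1898 = ((271 + 482) + (189 - 65)) + 1898 = (753 + 124) + 1898 = 877 + 1898 = 2775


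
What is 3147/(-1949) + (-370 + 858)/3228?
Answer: -2301851/1572843 ≈ -1.4635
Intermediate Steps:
3147/(-1949) + (-370 + 858)/3228 = 3147*(-1/1949) + 488*(1/3228) = -3147/1949 + 122/807 = -2301851/1572843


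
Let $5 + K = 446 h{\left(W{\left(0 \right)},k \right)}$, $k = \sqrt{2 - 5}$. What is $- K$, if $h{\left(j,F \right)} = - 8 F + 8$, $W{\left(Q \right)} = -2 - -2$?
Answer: $-3563 + 3568 i \sqrt{3} \approx -3563.0 + 6180.0 i$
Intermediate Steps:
$k = i \sqrt{3}$ ($k = \sqrt{-3} = i \sqrt{3} \approx 1.732 i$)
$W{\left(Q \right)} = 0$ ($W{\left(Q \right)} = -2 + 2 = 0$)
$h{\left(j,F \right)} = 8 - 8 F$
$K = 3563 - 3568 i \sqrt{3}$ ($K = -5 + 446 \left(8 - 8 i \sqrt{3}\right) = -5 + \left(3568 - 3568 i \sqrt{3}\right) = 3563 - 3568 i \sqrt{3} \approx 3563.0 - 6180.0 i$)
$- K = - (3563 - 3568 i \sqrt{3}) = -3563 + 3568 i \sqrt{3}$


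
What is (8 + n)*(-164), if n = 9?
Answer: -2788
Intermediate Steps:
(8 + n)*(-164) = (8 + 9)*(-164) = 17*(-164) = -2788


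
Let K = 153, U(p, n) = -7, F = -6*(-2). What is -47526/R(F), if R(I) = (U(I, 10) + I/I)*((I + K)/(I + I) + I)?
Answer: 63368/151 ≈ 419.66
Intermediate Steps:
F = 12
R(I) = -6*I - 3*(153 + I)/I (R(I) = (-7 + I/I)*((I + 153)/(I + I) + I) = (-7 + 1)*((153 + I)/((2*I)) + I) = -6*((153 + I)*(1/(2*I)) + I) = -6*((153 + I)/(2*I) + I) = -6*(I + (153 + I)/(2*I)) = -6*I - 3*(153 + I)/I)
-47526/R(F) = -47526/(-3 - 459/12 - 6*12) = -47526/(-3 - 459*1/12 - 72) = -47526/(-3 - 153/4 - 72) = -47526/(-453/4) = -47526*(-4/453) = 63368/151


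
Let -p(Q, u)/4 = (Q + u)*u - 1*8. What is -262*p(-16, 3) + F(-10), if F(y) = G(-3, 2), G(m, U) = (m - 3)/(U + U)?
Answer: -98515/2 ≈ -49258.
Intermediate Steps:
G(m, U) = (-3 + m)/(2*U) (G(m, U) = (-3 + m)/((2*U)) = (-3 + m)*(1/(2*U)) = (-3 + m)/(2*U))
F(y) = -3/2 (F(y) = (1/2)*(-3 - 3)/2 = (1/2)*(1/2)*(-6) = -3/2)
p(Q, u) = 32 - 4*u*(Q + u) (p(Q, u) = -4*((Q + u)*u - 1*8) = -4*(u*(Q + u) - 8) = -4*(-8 + u*(Q + u)) = 32 - 4*u*(Q + u))
-262*p(-16, 3) + F(-10) = -262*(32 - 4*3**2 - 4*(-16)*3) - 3/2 = -262*(32 - 4*9 + 192) - 3/2 = -262*(32 - 36 + 192) - 3/2 = -262*188 - 3/2 = -49256 - 3/2 = -98515/2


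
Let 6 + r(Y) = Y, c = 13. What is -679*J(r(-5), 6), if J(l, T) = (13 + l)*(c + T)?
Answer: -25802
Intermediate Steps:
r(Y) = -6 + Y
J(l, T) = (13 + T)*(13 + l) (J(l, T) = (13 + l)*(13 + T) = (13 + T)*(13 + l))
-679*J(r(-5), 6) = -679*(169 + 13*6 + 13*(-6 - 5) + 6*(-6 - 5)) = -679*(169 + 78 + 13*(-11) + 6*(-11)) = -679*(169 + 78 - 143 - 66) = -679*38 = -25802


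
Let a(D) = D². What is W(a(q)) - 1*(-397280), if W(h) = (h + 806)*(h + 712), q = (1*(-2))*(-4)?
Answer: 1072400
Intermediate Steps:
q = 8 (q = -2*(-4) = 8)
W(h) = (712 + h)*(806 + h) (W(h) = (806 + h)*(712 + h) = (712 + h)*(806 + h))
W(a(q)) - 1*(-397280) = (573872 + (8²)² + 1518*8²) - 1*(-397280) = (573872 + 64² + 1518*64) + 397280 = (573872 + 4096 + 97152) + 397280 = 675120 + 397280 = 1072400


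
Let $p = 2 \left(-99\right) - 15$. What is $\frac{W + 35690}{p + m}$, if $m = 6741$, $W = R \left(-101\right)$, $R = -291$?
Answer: $\frac{65081}{6528} \approx 9.9695$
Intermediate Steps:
$p = -213$ ($p = -198 - 15 = -213$)
$W = 29391$ ($W = \left(-291\right) \left(-101\right) = 29391$)
$\frac{W + 35690}{p + m} = \frac{29391 + 35690}{-213 + 6741} = \frac{65081}{6528}$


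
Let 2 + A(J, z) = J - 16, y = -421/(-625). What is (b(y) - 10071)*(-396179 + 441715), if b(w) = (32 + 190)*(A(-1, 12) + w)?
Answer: -402409054368/625 ≈ -6.4385e+8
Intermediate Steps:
y = 421/625 (y = -421*(-1/625) = 421/625 ≈ 0.67360)
A(J, z) = -18 + J (A(J, z) = -2 + (J - 16) = -2 + (-16 + J) = -18 + J)
b(w) = -4218 + 222*w (b(w) = (32 + 190)*((-18 - 1) + w) = 222*(-19 + w) = -4218 + 222*w)
(b(y) - 10071)*(-396179 + 441715) = ((-4218 + 222*(421/625)) - 10071)*(-396179 + 441715) = ((-4218 + 93462/625) - 10071)*45536 = (-2542788/625 - 10071)*45536 = -8837163/625*45536 = -402409054368/625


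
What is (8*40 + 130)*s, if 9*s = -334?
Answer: -16700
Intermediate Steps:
s = -334/9 (s = (⅑)*(-334) = -334/9 ≈ -37.111)
(8*40 + 130)*s = (8*40 + 130)*(-334/9) = (320 + 130)*(-334/9) = 450*(-334/9) = -16700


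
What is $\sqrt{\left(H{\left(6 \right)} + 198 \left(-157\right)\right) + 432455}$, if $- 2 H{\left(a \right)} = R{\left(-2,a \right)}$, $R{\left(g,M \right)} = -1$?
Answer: $\frac{\sqrt{1605478}}{2} \approx 633.54$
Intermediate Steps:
$H{\left(a \right)} = \frac{1}{2}$ ($H{\left(a \right)} = \left(- \frac{1}{2}\right) \left(-1\right) = \frac{1}{2}$)
$\sqrt{\left(H{\left(6 \right)} + 198 \left(-157\right)\right) + 432455} = \sqrt{\left(\frac{1}{2} + 198 \left(-157\right)\right) + 432455} = \sqrt{\left(\frac{1}{2} - 31086\right) + 432455} = \sqrt{- \frac{62171}{2} + 432455} = \sqrt{\frac{802739}{2}} = \frac{\sqrt{1605478}}{2}$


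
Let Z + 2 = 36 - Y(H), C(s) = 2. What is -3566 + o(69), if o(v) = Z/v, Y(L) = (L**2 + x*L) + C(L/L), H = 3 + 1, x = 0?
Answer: -246038/69 ≈ -3565.8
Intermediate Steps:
H = 4
Y(L) = 2 + L**2 (Y(L) = (L**2 + 0*L) + 2 = (L**2 + 0) + 2 = L**2 + 2 = 2 + L**2)
Z = 16 (Z = -2 + (36 - (2 + 4**2)) = -2 + (36 - (2 + 16)) = -2 + (36 - 1*18) = -2 + (36 - 18) = -2 + 18 = 16)
o(v) = 16/v
-3566 + o(69) = -3566 + 16/69 = -246038/69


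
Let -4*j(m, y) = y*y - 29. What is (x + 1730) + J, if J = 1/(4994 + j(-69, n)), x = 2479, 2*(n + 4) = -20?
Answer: 83376085/19809 ≈ 4209.0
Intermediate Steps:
n = -14 (n = -4 + (1/2)*(-20) = -4 - 10 = -14)
j(m, y) = 29/4 - y**2/4 (j(m, y) = -(y*y - 29)/4 = -(y**2 - 29)/4 = -(-29 + y**2)/4 = 29/4 - y**2/4)
J = 4/19809 (J = 1/(4994 + (29/4 - 1/4*(-14)**2)) = 1/(4994 + (29/4 - 1/4*196)) = 1/(4994 + (29/4 - 49)) = 1/(4994 - 167/4) = 1/(19809/4) = 4/19809 ≈ 0.00020193)
(x + 1730) + J = (2479 + 1730) + 4/19809 = 4209 + 4/19809 = 83376085/19809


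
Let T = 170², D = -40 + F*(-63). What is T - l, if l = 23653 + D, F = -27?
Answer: 3586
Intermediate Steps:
D = 1661 (D = -40 - 27*(-63) = -40 + 1701 = 1661)
l = 25314 (l = 23653 + 1661 = 25314)
T = 28900
T - l = 28900 - 1*25314 = 28900 - 25314 = 3586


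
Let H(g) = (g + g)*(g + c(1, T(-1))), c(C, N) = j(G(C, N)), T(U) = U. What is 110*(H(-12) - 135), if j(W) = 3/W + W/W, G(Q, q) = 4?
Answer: 12210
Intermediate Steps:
j(W) = 1 + 3/W (j(W) = 3/W + 1 = 1 + 3/W)
c(C, N) = 7/4 (c(C, N) = (3 + 4)/4 = (¼)*7 = 7/4)
H(g) = 2*g*(7/4 + g) (H(g) = (g + g)*(g + 7/4) = (2*g)*(7/4 + g) = 2*g*(7/4 + g))
110*(H(-12) - 135) = 110*((½)*(-12)*(7 + 4*(-12)) - 135) = 110*((½)*(-12)*(7 - 48) - 135) = 110*((½)*(-12)*(-41) - 135) = 110*(246 - 135) = 110*111 = 12210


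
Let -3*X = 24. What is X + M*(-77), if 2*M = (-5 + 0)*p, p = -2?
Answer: -393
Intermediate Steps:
X = -8 (X = -1/3*24 = -8)
M = 5 (M = ((-5 + 0)*(-2))/2 = (-5*(-2))/2 = (1/2)*10 = 5)
X + M*(-77) = -8 + 5*(-77) = -8 - 385 = -393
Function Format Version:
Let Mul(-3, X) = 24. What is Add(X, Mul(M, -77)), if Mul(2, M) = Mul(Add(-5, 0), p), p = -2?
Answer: -393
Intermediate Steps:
X = -8 (X = Mul(Rational(-1, 3), 24) = -8)
M = 5 (M = Mul(Rational(1, 2), Mul(Add(-5, 0), -2)) = Mul(Rational(1, 2), Mul(-5, -2)) = Mul(Rational(1, 2), 10) = 5)
Add(X, Mul(M, -77)) = Add(-8, Mul(5, -77)) = Add(-8, -385) = -393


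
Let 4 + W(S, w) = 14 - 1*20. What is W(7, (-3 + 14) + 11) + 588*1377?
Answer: 809666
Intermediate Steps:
W(S, w) = -10 (W(S, w) = -4 + (14 - 1*20) = -4 + (14 - 20) = -4 - 6 = -10)
W(7, (-3 + 14) + 11) + 588*1377 = -10 + 588*1377 = -10 + 809676 = 809666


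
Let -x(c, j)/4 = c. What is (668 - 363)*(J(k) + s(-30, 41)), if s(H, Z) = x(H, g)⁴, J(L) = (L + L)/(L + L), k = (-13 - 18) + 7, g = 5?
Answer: 63244800305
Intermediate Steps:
k = -24 (k = -31 + 7 = -24)
x(c, j) = -4*c
J(L) = 1 (J(L) = (2*L)/((2*L)) = (2*L)*(1/(2*L)) = 1)
s(H, Z) = 256*H⁴ (s(H, Z) = (-4*H)⁴ = 256*H⁴)
(668 - 363)*(J(k) + s(-30, 41)) = (668 - 363)*(1 + 256*(-30)⁴) = 305*(1 + 256*810000) = 305*(1 + 207360000) = 305*207360001 = 63244800305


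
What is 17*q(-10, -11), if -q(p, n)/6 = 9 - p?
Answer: -1938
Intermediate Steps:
q(p, n) = -54 + 6*p (q(p, n) = -6*(9 - p) = -54 + 6*p)
17*q(-10, -11) = 17*(-54 + 6*(-10)) = 17*(-54 - 60) = 17*(-114) = -1938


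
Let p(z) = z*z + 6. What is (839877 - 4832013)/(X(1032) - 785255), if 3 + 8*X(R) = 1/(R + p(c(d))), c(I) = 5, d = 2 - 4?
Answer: 2829093712/556484309 ≈ 5.0839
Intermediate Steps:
d = -2
p(z) = 6 + z² (p(z) = z² + 6 = 6 + z²)
X(R) = -3/8 + 1/(8*(31 + R)) (X(R) = -3/8 + 1/(8*(R + (6 + 5²))) = -3/8 + 1/(8*(R + (6 + 25))) = -3/8 + 1/(8*(R + 31)) = -3/8 + 1/(8*(31 + R)))
(839877 - 4832013)/(X(1032) - 785255) = (839877 - 4832013)/((-92 - 3*1032)/(8*(31 + 1032)) - 785255) = -3992136/((⅛)*(-92 - 3096)/1063 - 785255) = -3992136/((⅛)*(1/1063)*(-3188) - 785255) = -3992136/(-797/2126 - 785255) = -3992136/(-1669452927/2126) = -3992136*(-2126/1669452927) = 2829093712/556484309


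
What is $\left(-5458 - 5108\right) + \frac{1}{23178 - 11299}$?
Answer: $- \frac{125513513}{11879} \approx -10566.0$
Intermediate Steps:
$\left(-5458 - 5108\right) + \frac{1}{23178 - 11299} = -10566 + \frac{1}{11879} = - \frac{125513513}{11879}$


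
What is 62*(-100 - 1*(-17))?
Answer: -5146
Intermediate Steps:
62*(-100 - 1*(-17)) = 62*(-100 + 17) = 62*(-83) = -5146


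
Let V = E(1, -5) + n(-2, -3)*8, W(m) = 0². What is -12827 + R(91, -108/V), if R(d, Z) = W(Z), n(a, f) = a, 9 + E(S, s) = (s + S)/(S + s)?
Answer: -12827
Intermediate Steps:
W(m) = 0
E(S, s) = -8 (E(S, s) = -9 + (s + S)/(S + s) = -9 + (S + s)/(S + s) = -9 + 1 = -8)
V = -24 (V = -8 - 2*8 = -8 - 16 = -24)
R(d, Z) = 0
-12827 + R(91, -108/V) = -12827 + 0 = -12827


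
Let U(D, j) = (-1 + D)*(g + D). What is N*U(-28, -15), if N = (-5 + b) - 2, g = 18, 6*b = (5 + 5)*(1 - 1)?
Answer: -2030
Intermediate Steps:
b = 0 (b = ((5 + 5)*(1 - 1))/6 = (10*0)/6 = (⅙)*0 = 0)
U(D, j) = (-1 + D)*(18 + D)
N = -7 (N = (-5 + 0) - 2 = -5 - 2 = -7)
N*U(-28, -15) = -7*(-18 + (-28)² + 17*(-28)) = -7*(-18 + 784 - 476) = -7*290 = -2030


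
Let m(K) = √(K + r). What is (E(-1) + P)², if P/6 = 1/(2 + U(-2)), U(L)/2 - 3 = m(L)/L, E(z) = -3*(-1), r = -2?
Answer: 3960/289 + 378*I/289 ≈ 13.702 + 1.308*I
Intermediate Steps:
E(z) = 3
m(K) = √(-2 + K) (m(K) = √(K - 2) = √(-2 + K))
U(L) = 6 + 2*√(-2 + L)/L (U(L) = 6 + 2*(√(-2 + L)/L) = 6 + 2*√(-2 + L)/L)
P = 3*(8 + 2*I)/34 (P = 6/(2 + (6 + 2*√(-2 - 2)/(-2))) = 6/(2 + (6 + 2*(-½)*√(-4))) = 6/(2 + (6 + 2*(-½)*(2*I))) = 6/(2 + (6 - 2*I)) = 6/(8 - 2*I) = 6*((8 + 2*I)/68) = 3*(8 + 2*I)/34 ≈ 0.70588 + 0.17647*I)
(E(-1) + P)² = (3 + (12/17 + 3*I/17))² = (63/17 + 3*I/17)²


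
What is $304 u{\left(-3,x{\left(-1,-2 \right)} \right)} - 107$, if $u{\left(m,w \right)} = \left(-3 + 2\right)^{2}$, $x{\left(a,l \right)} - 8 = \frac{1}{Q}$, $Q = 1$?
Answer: $197$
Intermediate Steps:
$x{\left(a,l \right)} = 9$ ($x{\left(a,l \right)} = 8 + 1^{-1} = 8 + 1 = 9$)
$u{\left(m,w \right)} = 1$ ($u{\left(m,w \right)} = \left(-1\right)^{2} = 1$)
$304 u{\left(-3,x{\left(-1,-2 \right)} \right)} - 107 = 304 \cdot 1 - 107 = 304 - 107 = 197$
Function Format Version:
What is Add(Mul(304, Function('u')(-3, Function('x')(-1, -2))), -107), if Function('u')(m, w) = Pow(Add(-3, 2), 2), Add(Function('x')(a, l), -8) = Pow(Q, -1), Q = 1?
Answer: 197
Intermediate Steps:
Function('x')(a, l) = 9 (Function('x')(a, l) = Add(8, Pow(1, -1)) = Add(8, 1) = 9)
Function('u')(m, w) = 1 (Function('u')(m, w) = Pow(-1, 2) = 1)
Add(Mul(304, Function('u')(-3, Function('x')(-1, -2))), -107) = Add(Mul(304, 1), -107) = Add(304, -107) = 197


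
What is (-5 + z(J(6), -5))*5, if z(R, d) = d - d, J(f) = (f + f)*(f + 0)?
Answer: -25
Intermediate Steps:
J(f) = 2*f² (J(f) = (2*f)*f = 2*f²)
z(R, d) = 0
(-5 + z(J(6), -5))*5 = (-5 + 0)*5 = -5*5 = -25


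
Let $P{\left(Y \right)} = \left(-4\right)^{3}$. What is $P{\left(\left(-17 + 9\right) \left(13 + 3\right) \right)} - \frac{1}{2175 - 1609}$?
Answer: $- \frac{36225}{566} \approx -64.002$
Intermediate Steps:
$P{\left(Y \right)} = -64$
$P{\left(\left(-17 + 9\right) \left(13 + 3\right) \right)} - \frac{1}{2175 - 1609} = -64 - \frac{1}{2175 - 1609} = -64 - \frac{1}{566} = - \frac{36225}{566}$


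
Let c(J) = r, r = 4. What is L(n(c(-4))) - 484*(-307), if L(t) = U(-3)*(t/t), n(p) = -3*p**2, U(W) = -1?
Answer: 148587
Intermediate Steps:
c(J) = 4
L(t) = -1 (L(t) = -t/t = -1*1 = -1)
L(n(c(-4))) - 484*(-307) = -1 - 484*(-307) = -1 + 148588 = 148587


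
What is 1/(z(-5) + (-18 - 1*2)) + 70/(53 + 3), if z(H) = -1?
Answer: 101/84 ≈ 1.2024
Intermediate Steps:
1/(z(-5) + (-18 - 1*2)) + 70/(53 + 3) = 1/(-1 + (-18 - 1*2)) + 70/(53 + 3) = 1/(-1 + (-18 - 2)) + 70/56 = 1/(-1 - 20) + 70*(1/56) = 1/(-21) + 5/4 = -1/21 + 5/4 = 101/84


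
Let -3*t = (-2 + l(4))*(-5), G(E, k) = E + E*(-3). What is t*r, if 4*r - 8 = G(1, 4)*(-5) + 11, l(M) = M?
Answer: 145/6 ≈ 24.167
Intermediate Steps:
G(E, k) = -2*E (G(E, k) = E - 3*E = -2*E)
t = 10/3 (t = -(-2 + 4)*(-5)/3 = -2*(-5)/3 = -⅓*(-10) = 10/3 ≈ 3.3333)
r = 29/4 (r = 2 + (-2*1*(-5) + 11)/4 = 2 + (-2*(-5) + 11)/4 = 2 + (10 + 11)/4 = 2 + (¼)*21 = 2 + 21/4 = 29/4 ≈ 7.2500)
t*r = (10/3)*(29/4) = 145/6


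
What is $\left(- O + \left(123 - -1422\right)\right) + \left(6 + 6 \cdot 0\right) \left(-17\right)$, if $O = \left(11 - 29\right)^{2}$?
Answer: $1119$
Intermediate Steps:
$O = 324$ ($O = \left(-18\right)^{2} = 324$)
$\left(- O + \left(123 - -1422\right)\right) + \left(6 + 6 \cdot 0\right) \left(-17\right) = \left(\left(-1\right) 324 + \left(123 - -1422\right)\right) + \left(6 + 6 \cdot 0\right) \left(-17\right) = \left(-324 + \left(123 + 1422\right)\right) + \left(6 + 0\right) \left(-17\right) = \left(-324 + 1545\right) + 6 \left(-17\right) = 1221 - 102 = 1119$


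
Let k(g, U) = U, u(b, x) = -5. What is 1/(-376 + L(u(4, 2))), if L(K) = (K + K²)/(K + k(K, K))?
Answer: -1/378 ≈ -0.0026455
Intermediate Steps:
L(K) = (K + K²)/(2*K) (L(K) = (K + K²)/(K + K) = (K + K²)/((2*K)) = (K + K²)*(1/(2*K)) = (K + K²)/(2*K))
1/(-376 + L(u(4, 2))) = 1/(-376 + (½ + (½)*(-5))) = 1/(-376 + (½ - 5/2)) = 1/(-376 - 2) = 1/(-378) = -1/378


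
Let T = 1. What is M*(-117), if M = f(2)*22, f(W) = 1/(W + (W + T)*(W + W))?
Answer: -1287/7 ≈ -183.86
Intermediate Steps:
f(W) = 1/(W + 2*W*(1 + W)) (f(W) = 1/(W + (W + 1)*(W + W)) = 1/(W + (1 + W)*(2*W)) = 1/(W + 2*W*(1 + W)))
M = 11/7 (M = (1/(2*(3 + 2*2)))*22 = (1/(2*(3 + 4)))*22 = ((1/2)/7)*22 = ((1/2)*(1/7))*22 = (1/14)*22 = 11/7 ≈ 1.5714)
M*(-117) = (11/7)*(-117) = -1287/7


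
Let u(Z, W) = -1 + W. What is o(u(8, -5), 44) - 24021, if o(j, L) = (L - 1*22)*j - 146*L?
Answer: -30577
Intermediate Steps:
o(j, L) = -146*L + j*(-22 + L) (o(j, L) = (L - 22)*j - 146*L = (-22 + L)*j - 146*L = j*(-22 + L) - 146*L = -146*L + j*(-22 + L))
o(u(8, -5), 44) - 24021 = (-146*44 - 22*(-1 - 5) + 44*(-1 - 5)) - 24021 = (-6424 - 22*(-6) + 44*(-6)) - 24021 = (-6424 + 132 - 264) - 24021 = -6556 - 24021 = -30577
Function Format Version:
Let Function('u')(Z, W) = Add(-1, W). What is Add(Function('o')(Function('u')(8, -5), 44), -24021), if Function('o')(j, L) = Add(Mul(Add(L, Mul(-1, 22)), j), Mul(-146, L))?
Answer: -30577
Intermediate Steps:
Function('o')(j, L) = Add(Mul(-146, L), Mul(j, Add(-22, L))) (Function('o')(j, L) = Add(Mul(Add(L, -22), j), Mul(-146, L)) = Add(Mul(Add(-22, L), j), Mul(-146, L)) = Add(Mul(j, Add(-22, L)), Mul(-146, L)) = Add(Mul(-146, L), Mul(j, Add(-22, L))))
Add(Function('o')(Function('u')(8, -5), 44), -24021) = Add(Add(Mul(-146, 44), Mul(-22, Add(-1, -5)), Mul(44, Add(-1, -5))), -24021) = Add(Add(-6424, Mul(-22, -6), Mul(44, -6)), -24021) = Add(Add(-6424, 132, -264), -24021) = Add(-6556, -24021) = -30577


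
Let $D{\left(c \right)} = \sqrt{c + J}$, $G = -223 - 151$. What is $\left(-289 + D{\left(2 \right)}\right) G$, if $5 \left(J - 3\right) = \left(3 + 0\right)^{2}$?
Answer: $108086 - \frac{374 \sqrt{170}}{5} \approx 1.0711 \cdot 10^{5}$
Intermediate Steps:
$G = -374$ ($G = -223 - 151 = -374$)
$J = \frac{24}{5}$ ($J = 3 + \frac{\left(3 + 0\right)^{2}}{5} = 3 + \frac{3^{2}}{5} = 3 + \frac{1}{5} \cdot 9 = 3 + \frac{9}{5} = \frac{24}{5} \approx 4.8$)
$D{\left(c \right)} = \sqrt{\frac{24}{5} + c}$ ($D{\left(c \right)} = \sqrt{c + \frac{24}{5}} = \sqrt{\frac{24}{5} + c}$)
$\left(-289 + D{\left(2 \right)}\right) G = \left(-289 + \frac{\sqrt{120 + 25 \cdot 2}}{5}\right) \left(-374\right) = \left(-289 + \frac{\sqrt{120 + 50}}{5}\right) \left(-374\right) = \left(-289 + \frac{\sqrt{170}}{5}\right) \left(-374\right) = 108086 - \frac{374 \sqrt{170}}{5}$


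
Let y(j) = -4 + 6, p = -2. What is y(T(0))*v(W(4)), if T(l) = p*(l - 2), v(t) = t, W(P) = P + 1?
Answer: 10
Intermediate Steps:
W(P) = 1 + P
T(l) = 4 - 2*l (T(l) = -2*(l - 2) = -2*(-2 + l) = 4 - 2*l)
y(j) = 2
y(T(0))*v(W(4)) = 2*(1 + 4) = 2*5 = 10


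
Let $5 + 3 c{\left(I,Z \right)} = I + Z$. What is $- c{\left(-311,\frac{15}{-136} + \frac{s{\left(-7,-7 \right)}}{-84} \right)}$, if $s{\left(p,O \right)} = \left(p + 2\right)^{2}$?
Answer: $\frac{903661}{8568} \approx 105.47$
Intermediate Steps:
$s{\left(p,O \right)} = \left(2 + p\right)^{2}$
$c{\left(I,Z \right)} = - \frac{5}{3} + \frac{I}{3} + \frac{Z}{3}$ ($c{\left(I,Z \right)} = - \frac{5}{3} + \frac{I + Z}{3} = - \frac{5}{3} + \left(\frac{I}{3} + \frac{Z}{3}\right) = - \frac{5}{3} + \frac{I}{3} + \frac{Z}{3}$)
$- c{\left(-311,\frac{15}{-136} + \frac{s{\left(-7,-7 \right)}}{-84} \right)} = - (- \frac{5}{3} + \frac{1}{3} \left(-311\right) + \frac{\frac{15}{-136} + \frac{\left(2 - 7\right)^{2}}{-84}}{3}) = - (- \frac{5}{3} - \frac{311}{3} + \frac{15 \left(- \frac{1}{136}\right) + \left(-5\right)^{2} \left(- \frac{1}{84}\right)}{3}) = - (- \frac{5}{3} - \frac{311}{3} + \frac{- \frac{15}{136} + 25 \left(- \frac{1}{84}\right)}{3}) = - (- \frac{5}{3} - \frac{311}{3} + \frac{- \frac{15}{136} - \frac{25}{84}}{3}) = - (- \frac{5}{3} - \frac{311}{3} + \frac{1}{3} \left(- \frac{1165}{2856}\right)) = - (- \frac{5}{3} - \frac{311}{3} - \frac{1165}{8568}) = \left(-1\right) \left(- \frac{903661}{8568}\right) = \frac{903661}{8568}$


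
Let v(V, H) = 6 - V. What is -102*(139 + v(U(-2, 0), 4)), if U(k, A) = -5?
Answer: -15300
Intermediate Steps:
-102*(139 + v(U(-2, 0), 4)) = -102*(139 + (6 - 1*(-5))) = -102*(139 + (6 + 5)) = -102*(139 + 11) = -102*150 = -15300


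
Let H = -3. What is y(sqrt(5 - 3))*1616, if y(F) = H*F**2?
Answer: -9696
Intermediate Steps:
y(F) = -3*F**2
y(sqrt(5 - 3))*1616 = -3*(sqrt(5 - 3))**2*1616 = -3*(sqrt(2))**2*1616 = -3*2*1616 = -6*1616 = -9696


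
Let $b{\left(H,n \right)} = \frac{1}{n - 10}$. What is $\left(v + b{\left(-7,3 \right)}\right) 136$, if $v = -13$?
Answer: $- \frac{12512}{7} \approx -1787.4$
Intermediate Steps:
$b{\left(H,n \right)} = \frac{1}{-10 + n}$
$\left(v + b{\left(-7,3 \right)}\right) 136 = \left(-13 + \frac{1}{-10 + 3}\right) 136 = \left(-13 + \frac{1}{-7}\right) 136 = \left(-13 - \frac{1}{7}\right) 136 = \left(- \frac{92}{7}\right) 136 = - \frac{12512}{7}$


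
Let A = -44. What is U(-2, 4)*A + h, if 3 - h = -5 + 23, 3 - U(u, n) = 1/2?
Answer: -125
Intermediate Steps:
U(u, n) = 5/2 (U(u, n) = 3 - 1/2 = 3 - 1*½ = 3 - ½ = 5/2)
h = -15 (h = 3 - (-5 + 23) = 3 - 1*18 = 3 - 18 = -15)
U(-2, 4)*A + h = (5/2)*(-44) - 15 = -110 - 15 = -125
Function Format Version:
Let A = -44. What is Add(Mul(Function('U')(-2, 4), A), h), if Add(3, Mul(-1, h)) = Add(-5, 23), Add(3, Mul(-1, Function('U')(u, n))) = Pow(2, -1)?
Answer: -125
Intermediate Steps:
Function('U')(u, n) = Rational(5, 2) (Function('U')(u, n) = Add(3, Mul(-1, Pow(2, -1))) = Add(3, Mul(-1, Rational(1, 2))) = Add(3, Rational(-1, 2)) = Rational(5, 2))
h = -15 (h = Add(3, Mul(-1, Add(-5, 23))) = Add(3, Mul(-1, 18)) = Add(3, -18) = -15)
Add(Mul(Function('U')(-2, 4), A), h) = Add(Mul(Rational(5, 2), -44), -15) = Add(-110, -15) = -125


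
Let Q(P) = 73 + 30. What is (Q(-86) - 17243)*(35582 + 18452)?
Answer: -926142760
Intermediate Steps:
Q(P) = 103
(Q(-86) - 17243)*(35582 + 18452) = (103 - 17243)*(35582 + 18452) = -17140*54034 = -926142760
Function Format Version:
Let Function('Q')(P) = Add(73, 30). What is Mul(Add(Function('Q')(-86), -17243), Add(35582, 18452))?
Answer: -926142760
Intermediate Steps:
Function('Q')(P) = 103
Mul(Add(Function('Q')(-86), -17243), Add(35582, 18452)) = Mul(Add(103, -17243), Add(35582, 18452)) = Mul(-17140, 54034) = -926142760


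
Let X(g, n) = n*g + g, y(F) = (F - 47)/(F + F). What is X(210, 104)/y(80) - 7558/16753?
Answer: 1791040442/16753 ≈ 1.0691e+5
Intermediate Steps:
y(F) = (-47 + F)/(2*F) (y(F) = (-47 + F)/((2*F)) = (-47 + F)*(1/(2*F)) = (-47 + F)/(2*F))
X(g, n) = g + g*n (X(g, n) = g*n + g = g + g*n)
X(210, 104)/y(80) - 7558/16753 = (210*(1 + 104))/(((½)*(-47 + 80)/80)) - 7558/16753 = (210*105)/(((½)*(1/80)*33)) - 7558*1/16753 = 22050/(33/160) - 7558/16753 = 22050*(160/33) - 7558/16753 = 1176000/11 - 7558/16753 = 1791040442/16753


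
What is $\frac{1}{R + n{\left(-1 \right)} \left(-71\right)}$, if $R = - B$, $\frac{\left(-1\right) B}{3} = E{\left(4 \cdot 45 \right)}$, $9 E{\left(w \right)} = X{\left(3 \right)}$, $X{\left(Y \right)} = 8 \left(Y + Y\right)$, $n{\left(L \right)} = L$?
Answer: $\frac{1}{87} \approx 0.011494$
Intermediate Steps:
$X{\left(Y \right)} = 16 Y$ ($X{\left(Y \right)} = 8 \cdot 2 Y = 16 Y$)
$E{\left(w \right)} = \frac{16}{3}$ ($E{\left(w \right)} = \frac{16 \cdot 3}{9} = \frac{1}{9} \cdot 48 = \frac{16}{3}$)
$B = -16$ ($B = \left(-3\right) \frac{16}{3} = -16$)
$R = 16$ ($R = \left(-1\right) \left(-16\right) = 16$)
$\frac{1}{R + n{\left(-1 \right)} \left(-71\right)} = \frac{1}{16 - -71} = \frac{1}{16 + 71} = \frac{1}{87}$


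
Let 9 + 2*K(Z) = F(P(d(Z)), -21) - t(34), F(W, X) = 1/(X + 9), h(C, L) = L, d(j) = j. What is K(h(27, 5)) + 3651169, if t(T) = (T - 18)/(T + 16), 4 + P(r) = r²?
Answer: 2190698579/600 ≈ 3.6512e+6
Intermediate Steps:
P(r) = -4 + r²
F(W, X) = 1/(9 + X)
t(T) = (-18 + T)/(16 + T)
K(Z) = -2821/600 (K(Z) = -9/2 + (1/(9 - 21) - (-18 + 34)/(16 + 34))/2 = -9/2 + (1/(-12) - 16/50)/2 = -9/2 + (-1/12 - 16/50)/2 = -9/2 + (-1/12 - 1*8/25)/2 = -9/2 + (-1/12 - 8/25)/2 = -9/2 + (½)*(-121/300) = -9/2 - 121/600 = -2821/600)
K(h(27, 5)) + 3651169 = -2821/600 + 3651169 = 2190698579/600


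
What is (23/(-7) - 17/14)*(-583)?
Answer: 5247/2 ≈ 2623.5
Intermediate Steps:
(23/(-7) - 17/14)*(-583) = (23*(-⅐) - 17*1/14)*(-583) = (-23/7 - 17/14)*(-583) = -9/2*(-583) = 5247/2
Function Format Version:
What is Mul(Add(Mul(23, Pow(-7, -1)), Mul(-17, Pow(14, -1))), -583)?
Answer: Rational(5247, 2) ≈ 2623.5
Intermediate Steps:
Mul(Add(Mul(23, Pow(-7, -1)), Mul(-17, Pow(14, -1))), -583) = Mul(Add(Mul(23, Rational(-1, 7)), Mul(-17, Rational(1, 14))), -583) = Mul(Add(Rational(-23, 7), Rational(-17, 14)), -583) = Mul(Rational(-9, 2), -583) = Rational(5247, 2)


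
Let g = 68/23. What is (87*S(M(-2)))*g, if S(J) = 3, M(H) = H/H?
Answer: 17748/23 ≈ 771.65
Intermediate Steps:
M(H) = 1
g = 68/23 (g = 68*(1/23) = 68/23 ≈ 2.9565)
(87*S(M(-2)))*g = (87*3)*(68/23) = 261*(68/23) = 17748/23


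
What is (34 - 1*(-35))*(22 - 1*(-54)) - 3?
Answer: 5241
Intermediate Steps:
(34 - 1*(-35))*(22 - 1*(-54)) - 3 = (34 + 35)*(22 + 54) - 3 = 69*76 - 3 = 5244 - 3 = 5241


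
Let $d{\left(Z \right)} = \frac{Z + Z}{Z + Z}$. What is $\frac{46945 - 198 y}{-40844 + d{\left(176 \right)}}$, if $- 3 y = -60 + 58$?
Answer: $- \frac{46813}{40843} \approx -1.1462$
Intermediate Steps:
$y = \frac{2}{3}$ ($y = - \frac{-60 + 58}{3} = \left(- \frac{1}{3}\right) \left(-2\right) = \frac{2}{3} \approx 0.66667$)
$d{\left(Z \right)} = 1$ ($d{\left(Z \right)} = \frac{2 Z}{2 Z} = 2 Z \frac{1}{2 Z} = 1$)
$\frac{46945 - 198 y}{-40844 + d{\left(176 \right)}} = \frac{46945 - 132}{-40844 + 1} = \frac{46945 - 132}{-40843} = 46813 \left(- \frac{1}{40843}\right) = - \frac{46813}{40843}$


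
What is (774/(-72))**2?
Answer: 1849/16 ≈ 115.56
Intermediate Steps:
(774/(-72))**2 = (774*(-1/72))**2 = (-43/4)**2 = 1849/16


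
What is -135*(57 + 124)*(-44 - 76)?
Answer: 2932200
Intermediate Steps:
-135*(57 + 124)*(-44 - 76) = -24435*(-120) = -135*(-21720) = 2932200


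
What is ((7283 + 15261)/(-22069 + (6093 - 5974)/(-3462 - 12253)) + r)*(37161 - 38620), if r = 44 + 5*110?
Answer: -21432033307046/24772461 ≈ -8.6516e+5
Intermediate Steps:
r = 594 (r = 44 + 550 = 594)
((7283 + 15261)/(-22069 + (6093 - 5974)/(-3462 - 12253)) + r)*(37161 - 38620) = ((7283 + 15261)/(-22069 + (6093 - 5974)/(-3462 - 12253)) + 594)*(37161 - 38620) = (22544/(-22069 + 119/(-15715)) + 594)*(-1459) = (22544/(-22069 + 119*(-1/15715)) + 594)*(-1459) = (22544/(-22069 - 17/2245) + 594)*(-1459) = (22544/(-49544922/2245) + 594)*(-1459) = (22544*(-2245/49544922) + 594)*(-1459) = (-25305640/24772461 + 594)*(-1459) = (14689536194/24772461)*(-1459) = -21432033307046/24772461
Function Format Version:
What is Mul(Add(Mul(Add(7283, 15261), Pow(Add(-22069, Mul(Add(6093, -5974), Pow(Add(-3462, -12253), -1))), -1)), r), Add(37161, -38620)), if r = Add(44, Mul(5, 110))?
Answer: Rational(-21432033307046, 24772461) ≈ -8.6516e+5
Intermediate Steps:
r = 594 (r = Add(44, 550) = 594)
Mul(Add(Mul(Add(7283, 15261), Pow(Add(-22069, Mul(Add(6093, -5974), Pow(Add(-3462, -12253), -1))), -1)), r), Add(37161, -38620)) = Mul(Add(Mul(Add(7283, 15261), Pow(Add(-22069, Mul(Add(6093, -5974), Pow(Add(-3462, -12253), -1))), -1)), 594), Add(37161, -38620)) = Mul(Add(Mul(22544, Pow(Add(-22069, Mul(119, Pow(-15715, -1))), -1)), 594), -1459) = Mul(Add(Mul(22544, Pow(Add(-22069, Mul(119, Rational(-1, 15715))), -1)), 594), -1459) = Mul(Add(Mul(22544, Pow(Add(-22069, Rational(-17, 2245)), -1)), 594), -1459) = Mul(Add(Mul(22544, Pow(Rational(-49544922, 2245), -1)), 594), -1459) = Mul(Add(Mul(22544, Rational(-2245, 49544922)), 594), -1459) = Mul(Add(Rational(-25305640, 24772461), 594), -1459) = Mul(Rational(14689536194, 24772461), -1459) = Rational(-21432033307046, 24772461)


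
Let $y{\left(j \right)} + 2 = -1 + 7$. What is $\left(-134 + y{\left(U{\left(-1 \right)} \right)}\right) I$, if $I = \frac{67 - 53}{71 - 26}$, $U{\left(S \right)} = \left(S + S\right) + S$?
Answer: $- \frac{364}{9} \approx -40.444$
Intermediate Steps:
$U{\left(S \right)} = 3 S$ ($U{\left(S \right)} = 2 S + S = 3 S$)
$y{\left(j \right)} = 4$ ($y{\left(j \right)} = -2 + \left(-1 + 7\right) = -2 + 6 = 4$)
$I = \frac{14}{45} \approx 0.31111$
$\left(-134 + y{\left(U{\left(-1 \right)} \right)}\right) I = \left(-134 + 4\right) \frac{14}{45} = \left(-130\right) \frac{14}{45} = - \frac{364}{9}$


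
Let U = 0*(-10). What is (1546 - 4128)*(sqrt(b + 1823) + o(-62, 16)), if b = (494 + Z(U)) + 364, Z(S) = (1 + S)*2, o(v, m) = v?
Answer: 160084 - 2582*sqrt(2683) ≈ 26342.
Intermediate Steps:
U = 0
Z(S) = 2 + 2*S
b = 860 (b = (494 + (2 + 2*0)) + 364 = (494 + (2 + 0)) + 364 = (494 + 2) + 364 = 496 + 364 = 860)
(1546 - 4128)*(sqrt(b + 1823) + o(-62, 16)) = (1546 - 4128)*(sqrt(860 + 1823) - 62) = -2582*(sqrt(2683) - 62) = -2582*(-62 + sqrt(2683)) = 160084 - 2582*sqrt(2683)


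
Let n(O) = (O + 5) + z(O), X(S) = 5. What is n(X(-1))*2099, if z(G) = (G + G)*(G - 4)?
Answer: 41980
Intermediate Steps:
z(G) = 2*G*(-4 + G) (z(G) = (2*G)*(-4 + G) = 2*G*(-4 + G))
n(O) = 5 + O + 2*O*(-4 + O) (n(O) = (O + 5) + 2*O*(-4 + O) = (5 + O) + 2*O*(-4 + O) = 5 + O + 2*O*(-4 + O))
n(X(-1))*2099 = (5 + 5 + 2*5*(-4 + 5))*2099 = (5 + 5 + 2*5*1)*2099 = (5 + 5 + 10)*2099 = 20*2099 = 41980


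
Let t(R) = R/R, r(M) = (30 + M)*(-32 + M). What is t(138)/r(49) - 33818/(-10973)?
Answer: 45428547/14736739 ≈ 3.0827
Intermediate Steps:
r(M) = (-32 + M)*(30 + M)
t(R) = 1
t(138)/r(49) - 33818/(-10973) = 1/(-960 + 49**2 - 2*49) - 33818/(-10973) = 1/(-960 + 2401 - 98) - 33818*(-1/10973) = 1/1343 + 33818/10973 = 45428547/14736739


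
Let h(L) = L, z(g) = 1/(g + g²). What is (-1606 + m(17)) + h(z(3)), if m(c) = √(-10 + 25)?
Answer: -19271/12 + √15 ≈ -1602.0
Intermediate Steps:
m(c) = √15
(-1606 + m(17)) + h(z(3)) = (-1606 + √15) + 1/(3*(1 + 3)) = (-1606 + √15) + (⅓)/4 = (-1606 + √15) + (⅓)*(¼) = (-1606 + √15) + 1/12 = -19271/12 + √15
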